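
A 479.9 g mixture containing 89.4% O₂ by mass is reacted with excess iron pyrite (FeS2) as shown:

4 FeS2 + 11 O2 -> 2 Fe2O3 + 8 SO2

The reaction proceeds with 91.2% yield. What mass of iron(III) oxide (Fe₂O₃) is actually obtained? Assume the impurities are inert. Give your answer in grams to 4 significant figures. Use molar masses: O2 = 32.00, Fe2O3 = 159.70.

355.0 g

Pure O2 available = 479.9 g × 0.894 = 429.03 g.
n(O2) = 429.03 g / 32.00 g/mol = 13.407 mol.
From the equation the O2:Fe2O3 mole ratio is 11:2, so n(Fe2O3) = 13.407 × 2/11 = 2.4377 mol.
Mass of Fe2O3 = 2.4377 mol × 159.70 g/mol = 389.30 g.
Actual mass collected = 389.30 g × 0.912 = 355.04 g.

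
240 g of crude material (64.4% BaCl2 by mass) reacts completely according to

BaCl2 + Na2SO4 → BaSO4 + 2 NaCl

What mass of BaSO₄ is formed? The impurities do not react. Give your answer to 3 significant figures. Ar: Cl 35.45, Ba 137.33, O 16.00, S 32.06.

Mass of pure BaCl2 = 240 g × 0.644 = 154.6 g.
M(BaCl2) = 137.33 + 2(35.45) = 208.23 g/mol.
M(BaSO4) = 137.33 + 32.06 + 4(16.00) = 233.39 g/mol.
n(BaCl2) = 154.6 g / 208.23 g/mol = 0.7423 mol.
From the equation the BaCl2:BaSO4 mole ratio is 1:1, so n(BaSO4) = 0.7423 × 1/1 = 0.7423 mol.
Mass of BaSO4 = 0.7423 mol × 233.39 g/mol = 173.2 g.

173 g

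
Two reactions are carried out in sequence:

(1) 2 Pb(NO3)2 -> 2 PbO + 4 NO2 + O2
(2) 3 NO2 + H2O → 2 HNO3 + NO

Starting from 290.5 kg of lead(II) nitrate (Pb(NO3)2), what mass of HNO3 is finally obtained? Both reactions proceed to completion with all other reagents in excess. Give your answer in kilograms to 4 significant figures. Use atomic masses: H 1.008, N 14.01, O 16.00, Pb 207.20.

M(Pb(NO3)2) = 207.20 + 2(14.01) + 6(16.00) = 331.22 g/mol.
M(HNO3) = 1.008 + 14.01 + 3(16.00) = 63.018 g/mol.
290.5 kg = 290500 g.
n(Pb(NO3)2) = 290500 / 331.22 = 877.06 mol.
Step 1 gives a 2:4 ratio of Pb(NO3)2 to NO2, so n(NO2) = 1754.1 mol.
In step 2 the NO2:HNO3 ratio is 3:2, so n(HNO3) = 1169.4 mol.
Mass of HNO3 = 1169.4 × 63.018 = 73694 g = 73.69 kg.

73.69 kg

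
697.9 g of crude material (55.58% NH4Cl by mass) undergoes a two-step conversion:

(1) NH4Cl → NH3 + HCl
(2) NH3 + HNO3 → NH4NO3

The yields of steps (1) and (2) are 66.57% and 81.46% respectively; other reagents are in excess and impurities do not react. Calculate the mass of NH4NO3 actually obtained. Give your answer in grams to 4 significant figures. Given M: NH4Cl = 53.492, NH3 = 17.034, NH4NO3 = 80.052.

Pure NH4Cl = 697.9 × 0.5558 = 387.89 g.
n(NH4Cl) = 387.89 / 53.492 = 7.2514 mol.
Step 1 (NH4Cl:NH3 = 1:1): theoretical n(NH3) = 7.2514 mol; at 66.57% yield, n(NH3) = 4.8273 mol.
Step 2 (NH3:NH4NO3 = 1:1): theoretical n(NH4NO3) = 4.8273 mol, so theoretical mass = 4.8273 × 80.052 = 386.43 g.
At 81.46% yield, actual mass of NH4NO3 = 386.43 × 0.8146 = 314.79 g.

314.8 g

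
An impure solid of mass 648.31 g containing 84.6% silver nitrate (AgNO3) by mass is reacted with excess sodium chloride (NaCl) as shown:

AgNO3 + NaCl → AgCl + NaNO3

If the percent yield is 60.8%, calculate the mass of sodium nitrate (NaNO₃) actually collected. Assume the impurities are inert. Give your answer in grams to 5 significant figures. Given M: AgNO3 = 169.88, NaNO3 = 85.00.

Pure AgNO3 available = 648.31 g × 0.846 = 548.470 g.
n(AgNO3) = 548.470 g / 169.88 g/mol = 3.22857 mol.
From the equation the AgNO3:NaNO3 mole ratio is 1:1, so n(NaNO3) = 3.22857 × 1/1 = 3.22857 mol.
Mass of NaNO3 = 3.22857 mol × 85.00 g/mol = 274.429 g.
Actual mass collected = 274.429 g × 0.608 = 166.853 g.

166.85 g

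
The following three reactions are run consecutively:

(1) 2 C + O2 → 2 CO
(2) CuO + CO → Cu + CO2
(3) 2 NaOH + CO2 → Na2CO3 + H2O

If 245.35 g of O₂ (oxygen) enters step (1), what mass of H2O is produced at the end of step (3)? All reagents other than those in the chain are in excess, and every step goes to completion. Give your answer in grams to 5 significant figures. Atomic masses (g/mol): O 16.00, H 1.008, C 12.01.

276.26 g

M(O2) = 2(16.00) = 32.00 g/mol.
M(H2O) = 2(1.008) + 16.00 = 18.016 g/mol.
n(O2) = 245.35 / 32.00 = 7.66719 mol.
Reaction (1): O2→CO ratio 1:2 ⇒ n(CO) = 15.3344 mol.
Reaction (2): CO→CO2 ratio 1:1 ⇒ n(CO2) = 15.3344 mol.
Reaction (3): CO2→H2O ratio 1:1 ⇒ n(H2O) = 15.3344 mol.
Mass of H2O = 15.3344 × 18.016 = 276.264 g.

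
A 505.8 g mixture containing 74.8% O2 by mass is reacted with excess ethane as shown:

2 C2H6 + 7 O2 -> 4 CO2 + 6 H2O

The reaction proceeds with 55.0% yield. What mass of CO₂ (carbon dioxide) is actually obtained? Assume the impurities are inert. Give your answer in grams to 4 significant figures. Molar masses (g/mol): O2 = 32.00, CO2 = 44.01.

163.5 g

Pure O2 available = 505.8 g × 0.748 = 378.34 g.
n(O2) = 378.34 g / 32.00 g/mol = 11.823 mol.
From the equation the O2:CO2 mole ratio is 7:4, so n(CO2) = 11.823 × 4/7 = 6.7560 mol.
Mass of CO2 = 6.7560 mol × 44.01 g/mol = 297.33 g.
Actual mass collected = 297.33 g × 0.550 = 163.53 g.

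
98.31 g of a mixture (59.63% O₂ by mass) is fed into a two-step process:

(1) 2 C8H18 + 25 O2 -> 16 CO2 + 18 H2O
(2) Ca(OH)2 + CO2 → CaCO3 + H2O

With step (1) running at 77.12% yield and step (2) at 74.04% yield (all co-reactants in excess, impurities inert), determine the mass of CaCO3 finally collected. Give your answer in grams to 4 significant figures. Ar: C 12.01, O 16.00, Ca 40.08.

67.01 g

Pure O2 = 98.31 × 0.5963 = 58.622 g.
M(O2) = 2(16.00) = 32.00 g/mol.
M(CaCO3) = 40.08 + 12.01 + 3(16.00) = 100.09 g/mol.
n(O2) = 58.622 / 32.00 = 1.8319 mol.
Step 1 (O2:CO2 = 25:16): theoretical n(CO2) = 1.1724 mol; at 77.12% yield, n(CO2) = 0.90419 mol.
Step 2 (CO2:CaCO3 = 1:1): theoretical n(CaCO3) = 0.90419 mol, so theoretical mass = 0.90419 × 100.09 = 90.500 g.
At 74.04% yield, actual mass of CaCO3 = 90.500 × 0.7404 = 67.006 g.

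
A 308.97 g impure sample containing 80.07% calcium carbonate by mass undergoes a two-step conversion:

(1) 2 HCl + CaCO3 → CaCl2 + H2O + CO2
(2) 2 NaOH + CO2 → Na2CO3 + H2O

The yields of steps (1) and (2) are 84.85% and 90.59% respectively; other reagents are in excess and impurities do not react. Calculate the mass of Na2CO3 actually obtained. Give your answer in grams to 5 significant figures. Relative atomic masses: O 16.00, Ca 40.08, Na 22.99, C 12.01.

201.37 g

Pure CaCO3 = 308.97 × 0.8007 = 247.392 g.
M(CaCO3) = 40.08 + 12.01 + 3(16.00) = 100.09 g/mol.
M(Na2CO3) = 2(22.99) + 12.01 + 3(16.00) = 105.99 g/mol.
n(CaCO3) = 247.392 / 100.09 = 2.47170 mol.
Step 1 (CaCO3:CO2 = 1:1): theoretical n(CO2) = 2.47170 mol; at 84.85% yield, n(CO2) = 2.09724 mol.
Step 2 (CO2:Na2CO3 = 1:1): theoretical n(Na2CO3) = 2.09724 mol, so theoretical mass = 2.09724 × 105.99 = 222.286 g.
At 90.59% yield, actual mass of Na2CO3 = 222.286 × 0.9059 = 201.369 g.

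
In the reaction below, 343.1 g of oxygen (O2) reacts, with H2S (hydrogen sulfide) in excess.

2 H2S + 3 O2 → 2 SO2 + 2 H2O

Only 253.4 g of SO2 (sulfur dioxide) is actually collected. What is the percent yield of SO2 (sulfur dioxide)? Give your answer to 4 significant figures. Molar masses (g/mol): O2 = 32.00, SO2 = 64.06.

55.34 %

n(O2) = 343.10 g / 32.00 g/mol = 10.722 mol.
From the equation the O2:SO2 mole ratio is 3:2, so n(SO2) = 10.722 × 2/3 = 7.1479 mol.
Mass of SO2 = 7.1479 mol × 64.06 g/mol = 457.90 g.
This is the theoretical yield. Percent yield = 253.4 g / 457.90 g × 100% = 55.340%.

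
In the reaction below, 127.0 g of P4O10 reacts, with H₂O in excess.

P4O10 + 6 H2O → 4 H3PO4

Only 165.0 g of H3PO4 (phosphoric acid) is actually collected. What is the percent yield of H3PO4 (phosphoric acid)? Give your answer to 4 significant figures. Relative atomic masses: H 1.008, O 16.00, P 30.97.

94.09 %

M(P4O10) = 4(30.97) + 10(16.00) = 283.88 g/mol.
M(H3PO4) = 3(1.008) + 30.97 + 4(16.00) = 97.994 g/mol.
n(P4O10) = 127.00 g / 283.88 g/mol = 0.44737 mol.
From the equation the P4O10:H3PO4 mole ratio is 1:4, so n(H3PO4) = 0.44737 × 4/1 = 1.7895 mol.
Mass of H3PO4 = 1.7895 mol × 97.994 g/mol = 175.36 g.
This is the theoretical yield. Percent yield = 165.0 g / 175.36 g × 100% = 94.093%.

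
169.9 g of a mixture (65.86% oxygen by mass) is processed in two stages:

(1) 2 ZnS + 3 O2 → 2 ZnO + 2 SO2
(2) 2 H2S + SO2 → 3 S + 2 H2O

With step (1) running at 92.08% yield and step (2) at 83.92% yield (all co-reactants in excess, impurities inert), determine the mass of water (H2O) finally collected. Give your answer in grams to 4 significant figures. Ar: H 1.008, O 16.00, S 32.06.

64.91 g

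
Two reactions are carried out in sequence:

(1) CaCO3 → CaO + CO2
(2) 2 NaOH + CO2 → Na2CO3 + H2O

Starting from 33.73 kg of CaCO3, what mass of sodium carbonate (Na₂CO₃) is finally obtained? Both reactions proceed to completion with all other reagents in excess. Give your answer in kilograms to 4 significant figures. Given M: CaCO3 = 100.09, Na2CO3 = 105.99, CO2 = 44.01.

35.72 kg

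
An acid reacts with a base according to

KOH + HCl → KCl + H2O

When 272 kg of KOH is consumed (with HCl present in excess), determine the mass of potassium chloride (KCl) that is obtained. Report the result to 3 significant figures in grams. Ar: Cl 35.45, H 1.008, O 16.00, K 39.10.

M(KOH) = 39.10 + 16.00 + 1.008 = 56.108 g/mol.
M(KCl) = 39.10 + 35.45 = 74.55 g/mol.
Convert: 272 kg = 272000 g.
n(KOH) = 272000 g / 56.108 g/mol = 4848 mol.
From the equation the KOH:KCl mole ratio is 1:1, so n(KCl) = 4848 × 1/1 = 4848 mol.
Mass of KCl = 4848 mol × 74.55 g/mol = 361400 g.

361000 g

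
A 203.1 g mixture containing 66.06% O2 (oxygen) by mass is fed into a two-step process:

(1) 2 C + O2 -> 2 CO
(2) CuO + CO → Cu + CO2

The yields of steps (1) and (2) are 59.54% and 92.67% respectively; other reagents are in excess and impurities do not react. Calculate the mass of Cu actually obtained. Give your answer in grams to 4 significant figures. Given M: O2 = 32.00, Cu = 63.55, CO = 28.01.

Pure O2 = 203.1 × 0.6606 = 134.17 g.
n(O2) = 134.17 / 32.00 = 4.1927 mol.
Step 1 (O2:CO = 1:2): theoretical n(CO) = 8.3855 mol; at 59.54% yield, n(CO) = 4.9927 mol.
Step 2 (CO:Cu = 1:1): theoretical n(Cu) = 4.9927 mol, so theoretical mass = 4.9927 × 63.55 = 317.29 g.
At 92.67% yield, actual mass of Cu = 317.29 × 0.9267 = 294.03 g.

294.0 g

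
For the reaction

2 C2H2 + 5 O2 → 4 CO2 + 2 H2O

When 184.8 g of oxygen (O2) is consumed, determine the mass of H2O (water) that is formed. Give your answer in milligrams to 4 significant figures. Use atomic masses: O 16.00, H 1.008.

M(O2) = 2(16.00) = 32.00 g/mol.
M(H2O) = 2(1.008) + 16.00 = 18.016 g/mol.
n(O2) = 184.80 g / 32.00 g/mol = 5.7750 mol.
From the equation the O2:H2O mole ratio is 5:2, so n(H2O) = 5.7750 × 2/5 = 2.3100 mol.
Mass of H2O = 2.3100 mol × 18.016 g/mol = 41.617 g.
Converting to mg: 41.617 g = 41620 mg.

41620 mg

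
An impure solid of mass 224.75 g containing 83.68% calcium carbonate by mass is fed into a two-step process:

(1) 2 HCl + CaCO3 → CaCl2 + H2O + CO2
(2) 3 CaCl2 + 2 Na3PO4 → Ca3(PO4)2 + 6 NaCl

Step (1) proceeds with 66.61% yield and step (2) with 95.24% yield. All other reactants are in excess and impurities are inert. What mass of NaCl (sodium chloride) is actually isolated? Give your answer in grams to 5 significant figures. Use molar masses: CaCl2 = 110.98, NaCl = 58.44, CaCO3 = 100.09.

139.33 g

Pure CaCO3 = 224.75 × 0.8368 = 188.071 g.
n(CaCO3) = 188.071 / 100.09 = 1.87902 mol.
Step 1 (CaCO3:CaCl2 = 1:1): theoretical n(CaCl2) = 1.87902 mol; at 66.61% yield, n(CaCl2) = 1.25161 mol.
Step 2 (CaCl2:NaCl = 3:6): theoretical n(NaCl) = 2.50323 mol, so theoretical mass = 2.50323 × 58.44 = 146.289 g.
At 95.24% yield, actual mass of NaCl = 146.289 × 0.9524 = 139.325 g.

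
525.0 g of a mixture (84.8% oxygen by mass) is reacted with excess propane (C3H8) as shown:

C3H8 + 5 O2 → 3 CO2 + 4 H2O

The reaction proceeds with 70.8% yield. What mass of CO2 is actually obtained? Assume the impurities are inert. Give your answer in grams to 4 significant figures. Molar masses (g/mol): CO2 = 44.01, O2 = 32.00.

Pure O2 available = 525.0 g × 0.848 = 445.20 g.
n(O2) = 445.20 g / 32.00 g/mol = 13.912 mol.
From the equation the O2:CO2 mole ratio is 5:3, so n(CO2) = 13.912 × 3/5 = 8.3475 mol.
Mass of CO2 = 8.3475 mol × 44.01 g/mol = 367.37 g.
Actual mass collected = 367.37 g × 0.708 = 260.10 g.

260.1 g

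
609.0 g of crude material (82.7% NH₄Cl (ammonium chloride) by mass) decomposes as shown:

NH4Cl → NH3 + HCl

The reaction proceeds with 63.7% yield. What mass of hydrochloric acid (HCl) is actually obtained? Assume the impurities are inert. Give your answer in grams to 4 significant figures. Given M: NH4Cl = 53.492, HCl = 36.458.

218.7 g

Pure NH4Cl available = 609.0 g × 0.827 = 503.64 g.
n(NH4Cl) = 503.64 g / 53.492 g/mol = 9.4153 mol.
From the equation the NH4Cl:HCl mole ratio is 1:1, so n(HCl) = 9.4153 × 1/1 = 9.4153 mol.
Mass of HCl = 9.4153 mol × 36.458 g/mol = 343.26 g.
Actual mass collected = 343.26 g × 0.637 = 218.66 g.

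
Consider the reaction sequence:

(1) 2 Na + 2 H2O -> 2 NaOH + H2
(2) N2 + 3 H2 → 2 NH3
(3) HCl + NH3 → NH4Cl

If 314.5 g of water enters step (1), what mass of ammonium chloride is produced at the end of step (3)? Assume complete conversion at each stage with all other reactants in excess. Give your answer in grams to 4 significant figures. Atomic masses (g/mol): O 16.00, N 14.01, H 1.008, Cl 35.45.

M(H2O) = 2(1.008) + 16.00 = 18.016 g/mol.
M(NH4Cl) = 14.01 + 4(1.008) + 35.45 = 53.492 g/mol.
n(H2O) = 314.5 / 18.016 = 17.457 mol.
Reaction (1): H2O→H2 ratio 2:1 ⇒ n(H2) = 8.7284 mol.
Reaction (2): H2→NH3 ratio 3:2 ⇒ n(NH3) = 5.8189 mol.
Reaction (3): NH3→NH4Cl ratio 1:1 ⇒ n(NH4Cl) = 5.8189 mol.
Mass of NH4Cl = 5.8189 × 53.492 = 311.26 g.

311.3 g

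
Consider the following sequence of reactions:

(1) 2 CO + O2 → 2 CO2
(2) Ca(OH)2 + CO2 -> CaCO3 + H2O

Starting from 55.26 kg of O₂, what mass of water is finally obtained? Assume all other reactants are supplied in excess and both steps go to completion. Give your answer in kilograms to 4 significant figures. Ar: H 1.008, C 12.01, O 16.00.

62.22 kg

M(O2) = 2(16.00) = 32.00 g/mol.
M(H2O) = 2(1.008) + 16.00 = 18.016 g/mol.
55.26 kg = 55260 g.
n(O2) = 55260 / 32.00 = 1726.9 mol.
Step 1 gives a 1:2 ratio of O2 to CO2, so n(CO2) = 3453.8 mol.
In step 2 the CO2:H2O ratio is 1:1, so n(H2O) = 3453.8 mol.
Mass of H2O = 3453.8 × 18.016 = 62223 g = 62.22 kg.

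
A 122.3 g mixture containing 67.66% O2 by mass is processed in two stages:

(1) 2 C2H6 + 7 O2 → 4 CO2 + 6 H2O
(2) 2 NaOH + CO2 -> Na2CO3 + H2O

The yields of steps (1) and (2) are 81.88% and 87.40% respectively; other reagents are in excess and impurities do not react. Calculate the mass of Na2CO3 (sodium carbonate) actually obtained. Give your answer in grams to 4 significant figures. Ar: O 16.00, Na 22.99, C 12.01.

Pure O2 = 122.3 × 0.6766 = 82.748 g.
M(O2) = 2(16.00) = 32.00 g/mol.
M(Na2CO3) = 2(22.99) + 12.01 + 3(16.00) = 105.99 g/mol.
n(O2) = 82.748 / 32.00 = 2.5859 mol.
Step 1 (O2:CO2 = 7:4): theoretical n(CO2) = 1.4776 mol; at 81.88% yield, n(CO2) = 1.2099 mol.
Step 2 (CO2:Na2CO3 = 1:1): theoretical n(Na2CO3) = 1.2099 mol, so theoretical mass = 1.2099 × 105.99 = 128.24 g.
At 87.40% yield, actual mass of Na2CO3 = 128.24 × 0.8740 = 112.08 g.

112.1 g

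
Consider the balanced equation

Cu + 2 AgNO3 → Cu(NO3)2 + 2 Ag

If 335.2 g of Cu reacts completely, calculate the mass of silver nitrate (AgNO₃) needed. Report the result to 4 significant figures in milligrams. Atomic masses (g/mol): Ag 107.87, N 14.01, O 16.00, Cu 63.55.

1792000 mg

M(Cu) = 63.55 g/mol.
M(AgNO3) = 107.87 + 14.01 + 3(16.00) = 169.88 g/mol.
n(Cu) = 335.20 g / 63.55 g/mol = 5.2746 mol.
From the equation the Cu:AgNO3 mole ratio is 1:2, so n(AgNO3) = 5.2746 × 2/1 = 10.549 mol.
Mass of AgNO3 = 10.549 mol × 169.88 g/mol = 1792.1 g.
Converting to mg: 1792.1 g = 1792000 mg.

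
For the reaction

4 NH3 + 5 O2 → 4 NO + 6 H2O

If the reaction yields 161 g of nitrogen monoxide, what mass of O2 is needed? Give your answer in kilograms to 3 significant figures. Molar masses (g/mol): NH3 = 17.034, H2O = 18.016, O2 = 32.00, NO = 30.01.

0.215 kg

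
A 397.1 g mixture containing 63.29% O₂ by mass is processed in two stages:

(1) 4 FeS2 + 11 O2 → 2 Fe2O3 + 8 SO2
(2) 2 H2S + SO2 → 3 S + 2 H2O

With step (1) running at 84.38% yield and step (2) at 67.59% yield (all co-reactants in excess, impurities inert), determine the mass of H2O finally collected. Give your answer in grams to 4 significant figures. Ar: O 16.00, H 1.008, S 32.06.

117.4 g

Pure O2 = 397.1 × 0.6329 = 251.32 g.
M(O2) = 2(16.00) = 32.00 g/mol.
M(H2O) = 2(1.008) + 16.00 = 18.016 g/mol.
n(O2) = 251.32 / 32.00 = 7.8539 mol.
Step 1 (O2:SO2 = 11:8): theoretical n(SO2) = 5.7119 mol; at 84.38% yield, n(SO2) = 4.8197 mol.
Step 2 (SO2:H2O = 1:2): theoretical n(H2O) = 9.6394 mol, so theoretical mass = 9.6394 × 18.016 = 173.66 g.
At 67.59% yield, actual mass of H2O = 173.66 × 0.6759 = 117.38 g.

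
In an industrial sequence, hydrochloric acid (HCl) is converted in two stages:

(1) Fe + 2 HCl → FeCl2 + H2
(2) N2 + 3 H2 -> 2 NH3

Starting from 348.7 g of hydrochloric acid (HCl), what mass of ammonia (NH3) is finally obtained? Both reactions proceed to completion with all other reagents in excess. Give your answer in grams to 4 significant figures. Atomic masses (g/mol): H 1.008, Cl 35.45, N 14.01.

M(HCl) = 1.008 + 35.45 = 36.458 g/mol.
M(NH3) = 14.01 + 3(1.008) = 17.034 g/mol.
n(HCl) = 348.70 / 36.458 = 9.5644 mol.
Step 1 gives a 2:1 ratio of HCl to H2, so n(H2) = 4.7822 mol.
In step 2 the H2:NH3 ratio is 3:2, so n(NH3) = 3.1881 mol.
Mass of NH3 = 3.1881 × 17.034 = 54.307 g.

54.31 g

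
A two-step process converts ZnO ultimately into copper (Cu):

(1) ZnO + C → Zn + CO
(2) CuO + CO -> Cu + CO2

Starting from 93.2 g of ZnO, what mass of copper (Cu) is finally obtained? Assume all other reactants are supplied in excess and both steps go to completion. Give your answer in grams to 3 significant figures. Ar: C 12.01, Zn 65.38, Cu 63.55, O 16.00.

72.8 g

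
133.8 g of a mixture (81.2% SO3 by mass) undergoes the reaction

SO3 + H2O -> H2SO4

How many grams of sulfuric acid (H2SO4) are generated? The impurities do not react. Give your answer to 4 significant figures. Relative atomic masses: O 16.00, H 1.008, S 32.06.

133.1 g

Mass of pure SO3 = 133.8 g × 0.812 = 108.65 g.
M(SO3) = 32.06 + 3(16.00) = 80.06 g/mol.
M(H2SO4) = 2(1.008) + 32.06 + 4(16.00) = 98.076 g/mol.
n(SO3) = 108.65 g / 80.06 g/mol = 1.3571 mol.
From the equation the SO3:H2SO4 mole ratio is 1:1, so n(H2SO4) = 1.3571 × 1/1 = 1.3571 mol.
Mass of H2SO4 = 1.3571 mol × 98.076 g/mol = 133.09 g.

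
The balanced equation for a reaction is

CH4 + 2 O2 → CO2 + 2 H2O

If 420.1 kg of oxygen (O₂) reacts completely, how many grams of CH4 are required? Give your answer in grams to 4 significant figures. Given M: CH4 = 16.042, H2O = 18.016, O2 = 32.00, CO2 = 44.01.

Convert: 420.1 kg = 420100 g.
n(O2) = 420100 g / 32.00 g/mol = 13128 mol.
From the equation the O2:CH4 mole ratio is 2:1, so n(CH4) = 13128 × 1/2 = 6564.1 mol.
Mass of CH4 = 6564.1 mol × 16.042 g/mol = 105300 g.

105300 g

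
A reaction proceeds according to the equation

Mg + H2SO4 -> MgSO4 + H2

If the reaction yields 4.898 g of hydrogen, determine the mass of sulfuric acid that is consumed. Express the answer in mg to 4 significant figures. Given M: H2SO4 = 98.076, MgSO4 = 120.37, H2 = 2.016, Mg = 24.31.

n(H2) = 4.8980 g / 2.016 g/mol = 2.4296 mol.
From the equation the H2:H2SO4 mole ratio is 1:1, so n(H2SO4) = 2.4296 × 1/1 = 2.4296 mol.
Mass of H2SO4 = 2.4296 mol × 98.076 g/mol = 238.28 g.
Converting to mg: 238.28 g = 238300 mg.

238300 mg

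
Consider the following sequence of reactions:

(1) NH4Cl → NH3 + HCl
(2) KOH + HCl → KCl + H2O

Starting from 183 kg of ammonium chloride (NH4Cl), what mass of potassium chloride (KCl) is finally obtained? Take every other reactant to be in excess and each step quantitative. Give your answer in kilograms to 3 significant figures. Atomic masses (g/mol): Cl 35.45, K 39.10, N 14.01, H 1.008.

255 kg

M(NH4Cl) = 14.01 + 4(1.008) + 35.45 = 53.492 g/mol.
M(KCl) = 39.10 + 35.45 = 74.55 g/mol.
183 kg = 183000 g.
n(NH4Cl) = 183000 / 53.492 = 3421 mol.
Step 1 gives a 1:1 ratio of NH4Cl to HCl, so n(HCl) = 3421 mol.
In step 2 the HCl:KCl ratio is 1:1, so n(KCl) = 3421 mol.
Mass of KCl = 3421 × 74.55 = 255000 g = 255 kg.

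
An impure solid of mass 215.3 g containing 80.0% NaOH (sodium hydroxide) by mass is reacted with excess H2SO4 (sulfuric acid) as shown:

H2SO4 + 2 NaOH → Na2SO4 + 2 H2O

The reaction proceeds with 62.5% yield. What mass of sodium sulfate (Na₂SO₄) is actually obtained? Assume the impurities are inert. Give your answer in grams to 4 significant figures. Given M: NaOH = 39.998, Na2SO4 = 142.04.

Pure NaOH available = 215.3 g × 0.800 = 172.24 g.
n(NaOH) = 172.24 g / 39.998 g/mol = 4.3062 mol.
From the equation the NaOH:Na2SO4 mole ratio is 2:1, so n(Na2SO4) = 4.3062 × 1/2 = 2.1531 mol.
Mass of Na2SO4 = 2.1531 mol × 142.04 g/mol = 305.83 g.
Actual mass collected = 305.83 g × 0.625 = 191.14 g.

191.1 g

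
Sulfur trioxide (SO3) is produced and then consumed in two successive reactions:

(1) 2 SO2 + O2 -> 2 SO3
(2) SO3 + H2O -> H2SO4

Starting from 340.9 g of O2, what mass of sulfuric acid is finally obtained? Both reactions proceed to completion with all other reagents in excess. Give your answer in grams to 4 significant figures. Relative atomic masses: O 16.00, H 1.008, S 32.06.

M(O2) = 2(16.00) = 32.00 g/mol.
M(H2SO4) = 2(1.008) + 32.06 + 4(16.00) = 98.076 g/mol.
n(O2) = 340.90 / 32.00 = 10.653 mol.
Step 1 gives a 1:2 ratio of O2 to SO3, so n(SO3) = 21.306 mol.
In step 2 the SO3:H2SO4 ratio is 1:1, so n(H2SO4) = 21.306 mol.
Mass of H2SO4 = 21.306 × 98.076 = 2089.6 g.

2090 g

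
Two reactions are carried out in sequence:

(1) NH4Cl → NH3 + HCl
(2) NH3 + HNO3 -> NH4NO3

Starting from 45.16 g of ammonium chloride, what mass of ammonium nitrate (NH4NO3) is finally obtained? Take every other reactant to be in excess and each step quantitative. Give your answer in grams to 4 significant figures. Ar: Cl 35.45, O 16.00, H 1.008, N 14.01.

67.58 g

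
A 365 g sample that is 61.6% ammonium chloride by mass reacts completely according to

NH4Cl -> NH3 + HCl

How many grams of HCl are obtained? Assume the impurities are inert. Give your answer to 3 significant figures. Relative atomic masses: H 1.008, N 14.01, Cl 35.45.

Mass of pure NH4Cl = 365 g × 0.616 = 224.8 g.
M(NH4Cl) = 14.01 + 4(1.008) + 35.45 = 53.492 g/mol.
M(HCl) = 1.008 + 35.45 = 36.458 g/mol.
n(NH4Cl) = 224.8 g / 53.492 g/mol = 4.203 mol.
From the equation the NH4Cl:HCl mole ratio is 1:1, so n(HCl) = 4.203 × 1/1 = 4.203 mol.
Mass of HCl = 4.203 mol × 36.458 g/mol = 153.2 g.

153 g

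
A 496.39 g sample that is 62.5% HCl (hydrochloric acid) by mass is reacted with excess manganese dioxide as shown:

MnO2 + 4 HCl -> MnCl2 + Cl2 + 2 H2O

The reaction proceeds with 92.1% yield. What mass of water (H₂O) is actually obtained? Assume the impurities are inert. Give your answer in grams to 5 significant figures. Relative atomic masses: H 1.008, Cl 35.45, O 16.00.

70.599 g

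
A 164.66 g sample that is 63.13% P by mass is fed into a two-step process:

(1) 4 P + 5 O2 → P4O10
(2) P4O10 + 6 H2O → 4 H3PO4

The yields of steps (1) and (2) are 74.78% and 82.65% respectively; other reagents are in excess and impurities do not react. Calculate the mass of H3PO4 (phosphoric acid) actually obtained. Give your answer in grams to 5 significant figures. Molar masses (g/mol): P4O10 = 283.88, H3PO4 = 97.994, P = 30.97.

203.29 g

Pure P = 164.66 × 0.6313 = 103.950 g.
n(P) = 103.950 / 30.97 = 3.35647 mol.
Step 1 (P:P4O10 = 4:1): theoretical n(P4O10) = 0.839117 mol; at 74.78% yield, n(P4O10) = 0.627492 mol.
Step 2 (P4O10:H3PO4 = 1:4): theoretical n(H3PO4) = 2.50997 mol, so theoretical mass = 2.50997 × 97.994 = 245.962 g.
At 82.65% yield, actual mass of H3PO4 = 245.962 × 0.8265 = 203.287 g.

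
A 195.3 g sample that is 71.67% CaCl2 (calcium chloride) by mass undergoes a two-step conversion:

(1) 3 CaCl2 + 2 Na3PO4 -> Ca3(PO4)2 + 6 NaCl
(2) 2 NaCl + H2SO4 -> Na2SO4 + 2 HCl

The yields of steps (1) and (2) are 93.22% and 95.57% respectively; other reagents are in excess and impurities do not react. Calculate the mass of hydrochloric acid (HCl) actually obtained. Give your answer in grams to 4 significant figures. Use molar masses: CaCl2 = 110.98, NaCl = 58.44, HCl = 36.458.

Pure CaCl2 = 195.3 × 0.7167 = 139.97 g.
n(CaCl2) = 139.97 / 110.98 = 1.2612 mol.
Step 1 (CaCl2:NaCl = 3:6): theoretical n(NaCl) = 2.5225 mol; at 93.22% yield, n(NaCl) = 2.3514 mol.
Step 2 (NaCl:HCl = 2:2): theoretical n(HCl) = 2.3514 mol, so theoretical mass = 2.3514 × 36.458 = 85.729 g.
At 95.57% yield, actual mass of HCl = 85.729 × 0.9557 = 81.931 g.

81.93 g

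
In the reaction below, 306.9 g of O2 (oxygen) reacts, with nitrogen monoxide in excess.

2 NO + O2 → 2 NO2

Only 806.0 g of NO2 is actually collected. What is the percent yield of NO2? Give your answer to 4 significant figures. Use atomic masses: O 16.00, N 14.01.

M(O2) = 2(16.00) = 32.00 g/mol.
M(NO2) = 14.01 + 2(16.00) = 46.01 g/mol.
n(O2) = 306.90 g / 32.00 g/mol = 9.5906 mol.
From the equation the O2:NO2 mole ratio is 1:2, so n(NO2) = 9.5906 × 2/1 = 19.181 mol.
Mass of NO2 = 19.181 mol × 46.01 g/mol = 882.53 g.
This is the theoretical yield. Percent yield = 806.0 g / 882.53 g × 100% = 91.328%.

91.33 %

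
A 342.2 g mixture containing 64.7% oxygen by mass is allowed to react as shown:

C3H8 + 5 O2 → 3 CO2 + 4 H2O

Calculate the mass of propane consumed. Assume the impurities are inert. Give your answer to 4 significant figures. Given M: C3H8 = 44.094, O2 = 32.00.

61.02 g

Mass of pure O2 = 342.2 g × 0.647 = 221.40 g.
n(O2) = 221.40 g / 32.00 g/mol = 6.9189 mol.
From the equation the O2:C3H8 mole ratio is 5:1, so n(C3H8) = 6.9189 × 1/5 = 1.3838 mol.
Mass of C3H8 = 1.3838 mol × 44.094 g/mol = 61.016 g.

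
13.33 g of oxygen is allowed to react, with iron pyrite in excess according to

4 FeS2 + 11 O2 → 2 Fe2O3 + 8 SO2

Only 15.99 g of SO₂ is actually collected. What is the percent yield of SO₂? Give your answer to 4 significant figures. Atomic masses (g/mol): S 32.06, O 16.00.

M(O2) = 2(16.00) = 32.00 g/mol.
M(SO2) = 32.06 + 2(16.00) = 64.06 g/mol.
n(O2) = 13.330 g / 32.00 g/mol = 0.41656 mol.
From the equation the O2:SO2 mole ratio is 11:8, so n(SO2) = 0.41656 × 8/11 = 0.30295 mol.
Mass of SO2 = 0.30295 mol × 64.06 g/mol = 19.407 g.
This is the theoretical yield. Percent yield = 15.99 g / 19.407 g × 100% = 82.392%.

82.39 %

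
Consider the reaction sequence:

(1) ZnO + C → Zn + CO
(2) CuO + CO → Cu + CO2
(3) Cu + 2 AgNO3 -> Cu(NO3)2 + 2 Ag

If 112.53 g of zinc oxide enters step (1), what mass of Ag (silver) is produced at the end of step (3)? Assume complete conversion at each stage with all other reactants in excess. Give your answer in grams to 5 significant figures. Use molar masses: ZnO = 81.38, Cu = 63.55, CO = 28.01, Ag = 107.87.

298.32 g

n(ZnO) = 112.53 / 81.38 = 1.38277 mol.
Reaction (1): ZnO→CO ratio 1:1 ⇒ n(CO) = 1.38277 mol.
Reaction (2): CO→Cu ratio 1:1 ⇒ n(Cu) = 1.38277 mol.
Reaction (3): Cu→Ag ratio 1:2 ⇒ n(Ag) = 2.76554 mol.
Mass of Ag = 2.76554 × 107.87 = 298.319 g.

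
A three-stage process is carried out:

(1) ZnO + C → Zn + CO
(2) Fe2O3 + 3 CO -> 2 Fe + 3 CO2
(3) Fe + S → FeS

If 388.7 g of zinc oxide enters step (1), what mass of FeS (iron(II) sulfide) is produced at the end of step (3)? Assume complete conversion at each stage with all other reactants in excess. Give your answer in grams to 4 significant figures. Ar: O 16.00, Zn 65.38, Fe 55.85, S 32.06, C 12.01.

M(ZnO) = 65.38 + 16.00 = 81.38 g/mol.
M(FeS) = 55.85 + 32.06 = 87.91 g/mol.
n(ZnO) = 388.7 / 81.38 = 4.7764 mol.
Reaction (1): ZnO→CO ratio 1:1 ⇒ n(CO) = 4.7764 mol.
Reaction (2): CO→Fe ratio 3:2 ⇒ n(Fe) = 3.1842 mol.
Reaction (3): Fe→FeS ratio 1:1 ⇒ n(FeS) = 3.1842 mol.
Mass of FeS = 3.1842 × 87.91 = 279.93 g.

279.9 g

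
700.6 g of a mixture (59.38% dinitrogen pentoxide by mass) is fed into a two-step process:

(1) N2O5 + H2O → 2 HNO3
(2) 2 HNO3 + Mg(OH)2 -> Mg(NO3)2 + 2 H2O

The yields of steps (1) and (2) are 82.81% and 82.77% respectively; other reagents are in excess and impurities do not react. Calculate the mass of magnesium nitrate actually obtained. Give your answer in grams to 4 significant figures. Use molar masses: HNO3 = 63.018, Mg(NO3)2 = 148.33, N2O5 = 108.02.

391.6 g

Pure N2O5 = 700.6 × 0.5938 = 416.02 g.
n(N2O5) = 416.02 / 108.02 = 3.8513 mol.
Step 1 (N2O5:HNO3 = 1:2): theoretical n(HNO3) = 7.7026 mol; at 82.81% yield, n(HNO3) = 6.3785 mol.
Step 2 (HNO3:Mg(NO3)2 = 2:1): theoretical n(Mg(NO3)2) = 3.1893 mol, so theoretical mass = 3.1893 × 148.33 = 473.06 g.
At 82.77% yield, actual mass of Mg(NO3)2 = 473.06 × 0.8277 = 391.55 g.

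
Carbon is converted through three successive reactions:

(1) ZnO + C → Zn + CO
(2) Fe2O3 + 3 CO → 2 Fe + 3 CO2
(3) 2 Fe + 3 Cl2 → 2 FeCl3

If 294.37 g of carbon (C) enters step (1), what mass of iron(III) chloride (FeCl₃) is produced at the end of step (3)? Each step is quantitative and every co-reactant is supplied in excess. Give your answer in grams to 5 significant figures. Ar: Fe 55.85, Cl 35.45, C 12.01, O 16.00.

2650.4 g

M(C) = 12.01 g/mol.
M(FeCl3) = 55.85 + 3(35.45) = 162.20 g/mol.
n(C) = 294.37 / 12.01 = 24.5104 mol.
Reaction (1): C→CO ratio 1:1 ⇒ n(CO) = 24.5104 mol.
Reaction (2): CO→Fe ratio 3:2 ⇒ n(Fe) = 16.3403 mol.
Reaction (3): Fe→FeCl3 ratio 2:2 ⇒ n(FeCl3) = 16.3403 mol.
Mass of FeCl3 = 16.3403 × 162.20 = 2650.39 g.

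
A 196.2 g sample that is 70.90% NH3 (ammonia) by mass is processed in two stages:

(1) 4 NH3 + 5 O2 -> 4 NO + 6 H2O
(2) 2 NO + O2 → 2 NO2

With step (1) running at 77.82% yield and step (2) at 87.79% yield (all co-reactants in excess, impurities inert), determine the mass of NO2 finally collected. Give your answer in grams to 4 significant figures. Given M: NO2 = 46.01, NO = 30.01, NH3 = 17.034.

Pure NH3 = 196.2 × 0.7090 = 139.11 g.
n(NH3) = 139.11 / 17.034 = 8.1664 mol.
Step 1 (NH3:NO = 4:4): theoretical n(NO) = 8.1664 mol; at 77.82% yield, n(NO) = 6.3551 mol.
Step 2 (NO:NO2 = 2:2): theoretical n(NO2) = 6.3551 mol, so theoretical mass = 6.3551 × 46.01 = 292.40 g.
At 87.79% yield, actual mass of NO2 = 292.40 × 0.8779 = 256.69 g.

256.7 g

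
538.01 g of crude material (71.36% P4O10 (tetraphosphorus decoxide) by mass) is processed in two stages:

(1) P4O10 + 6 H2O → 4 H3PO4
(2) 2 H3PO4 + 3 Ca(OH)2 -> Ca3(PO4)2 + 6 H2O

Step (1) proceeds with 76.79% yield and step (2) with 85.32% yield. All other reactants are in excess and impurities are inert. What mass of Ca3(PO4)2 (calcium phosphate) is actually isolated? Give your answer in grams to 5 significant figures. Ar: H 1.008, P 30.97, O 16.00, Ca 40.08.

549.68 g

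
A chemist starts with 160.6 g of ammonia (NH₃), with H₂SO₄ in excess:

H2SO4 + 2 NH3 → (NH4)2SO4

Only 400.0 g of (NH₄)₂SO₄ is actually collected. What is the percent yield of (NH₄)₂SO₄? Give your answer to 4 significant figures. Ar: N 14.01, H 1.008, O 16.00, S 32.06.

M(NH3) = 14.01 + 3(1.008) = 17.034 g/mol.
M((NH4)2SO4) = 2(14.01) + 8(1.008) + 32.06 + 4(16.00) = 132.144 g/mol.
n(NH3) = 160.60 g / 17.034 g/mol = 9.4282 mol.
From the equation the NH3:(NH4)2SO4 mole ratio is 2:1, so n((NH4)2SO4) = 9.4282 × 1/2 = 4.7141 mol.
Mass of (NH4)2SO4 = 4.7141 mol × 132.144 g/mol = 622.94 g.
This is the theoretical yield. Percent yield = 400.0 g / 622.94 g × 100% = 64.212%.

64.21 %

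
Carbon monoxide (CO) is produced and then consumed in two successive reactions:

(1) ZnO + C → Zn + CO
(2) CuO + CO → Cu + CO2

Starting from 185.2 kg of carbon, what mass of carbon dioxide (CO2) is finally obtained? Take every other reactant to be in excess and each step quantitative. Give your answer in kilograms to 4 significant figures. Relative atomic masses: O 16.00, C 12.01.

678.7 kg

M(C) = 12.01 g/mol.
M(CO2) = 12.01 + 2(16.00) = 44.01 g/mol.
185.2 kg = 185200 g.
n(C) = 185200 / 12.01 = 15420 mol.
Step 1 gives a 1:1 ratio of C to CO, so n(CO) = 15420 mol.
In step 2 the CO:CO2 ratio is 1:1, so n(CO2) = 15420 mol.
Mass of CO2 = 15420 × 44.01 = 678660 g = 678.7 kg.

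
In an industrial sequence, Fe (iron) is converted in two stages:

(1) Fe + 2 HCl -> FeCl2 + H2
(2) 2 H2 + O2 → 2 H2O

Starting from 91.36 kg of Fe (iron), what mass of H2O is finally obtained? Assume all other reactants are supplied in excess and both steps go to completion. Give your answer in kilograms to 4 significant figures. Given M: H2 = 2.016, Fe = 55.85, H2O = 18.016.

29.47 kg

91.36 kg = 91360 g.
n(Fe) = 91360 / 55.85 = 1635.8 mol.
Step 1 gives a 1:1 ratio of Fe to H2, so n(H2) = 1635.8 mol.
In step 2 the H2:H2O ratio is 2:2, so n(H2O) = 1635.8 mol.
Mass of H2O = 1635.8 × 18.016 = 29471 g = 29.47 kg.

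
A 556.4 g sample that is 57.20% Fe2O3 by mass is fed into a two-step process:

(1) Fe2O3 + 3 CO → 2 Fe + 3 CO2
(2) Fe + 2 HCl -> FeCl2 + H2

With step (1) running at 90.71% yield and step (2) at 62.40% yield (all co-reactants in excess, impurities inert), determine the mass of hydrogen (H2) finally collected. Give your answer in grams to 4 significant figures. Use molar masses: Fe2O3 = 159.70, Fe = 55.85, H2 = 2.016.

4.548 g

Pure Fe2O3 = 556.4 × 0.5720 = 318.26 g.
n(Fe2O3) = 318.26 / 159.70 = 1.9929 mol.
Step 1 (Fe2O3:Fe = 1:2): theoretical n(Fe) = 3.9857 mol; at 90.71% yield, n(Fe) = 3.6155 mol.
Step 2 (Fe:H2 = 1:1): theoretical n(H2) = 3.6155 mol, so theoretical mass = 3.6155 × 2.016 = 7.2888 g.
At 62.40% yield, actual mass of H2 = 7.2888 × 0.6240 = 4.5482 g.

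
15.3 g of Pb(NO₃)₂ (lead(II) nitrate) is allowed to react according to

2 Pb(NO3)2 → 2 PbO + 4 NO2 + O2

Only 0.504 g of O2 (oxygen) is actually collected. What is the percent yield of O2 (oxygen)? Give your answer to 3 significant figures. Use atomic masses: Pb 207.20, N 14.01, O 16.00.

68.2 %

M(Pb(NO3)2) = 207.20 + 2(14.01) + 6(16.00) = 331.22 g/mol.
M(O2) = 2(16.00) = 32.00 g/mol.
n(Pb(NO3)2) = 15.30 g / 331.22 g/mol = 0.04619 mol.
From the equation the Pb(NO3)2:O2 mole ratio is 2:1, so n(O2) = 0.04619 × 1/2 = 0.02310 mol.
Mass of O2 = 0.02310 mol × 32.00 g/mol = 0.7391 g.
This is the theoretical yield. Percent yield = 0.504 g / 0.7391 g × 100% = 68.19%.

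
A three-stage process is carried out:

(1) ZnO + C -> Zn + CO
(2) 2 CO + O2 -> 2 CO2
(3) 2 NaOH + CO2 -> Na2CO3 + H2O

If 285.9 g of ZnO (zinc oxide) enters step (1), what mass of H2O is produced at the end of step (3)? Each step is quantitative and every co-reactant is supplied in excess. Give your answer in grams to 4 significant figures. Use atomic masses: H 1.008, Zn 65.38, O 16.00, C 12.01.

63.29 g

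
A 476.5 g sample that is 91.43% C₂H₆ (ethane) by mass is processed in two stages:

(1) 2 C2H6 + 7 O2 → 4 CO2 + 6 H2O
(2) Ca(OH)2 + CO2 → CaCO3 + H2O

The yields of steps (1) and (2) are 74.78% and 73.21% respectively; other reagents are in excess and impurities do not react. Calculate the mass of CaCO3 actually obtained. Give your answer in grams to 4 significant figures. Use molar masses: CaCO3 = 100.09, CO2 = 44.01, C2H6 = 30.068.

1588 g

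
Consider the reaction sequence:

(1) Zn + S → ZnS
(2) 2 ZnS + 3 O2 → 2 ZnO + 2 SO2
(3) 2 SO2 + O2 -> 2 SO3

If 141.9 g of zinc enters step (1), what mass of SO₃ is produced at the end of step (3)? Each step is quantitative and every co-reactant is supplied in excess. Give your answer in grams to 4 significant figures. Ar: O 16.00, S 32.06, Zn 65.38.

173.8 g

M(Zn) = 65.38 g/mol.
M(SO3) = 32.06 + 3(16.00) = 80.06 g/mol.
n(Zn) = 141.9 / 65.38 = 2.1704 mol.
Reaction (1): Zn→ZnS ratio 1:1 ⇒ n(ZnS) = 2.1704 mol.
Reaction (2): ZnS→SO2 ratio 2:2 ⇒ n(SO2) = 2.1704 mol.
Reaction (3): SO2→SO3 ratio 2:2 ⇒ n(SO3) = 2.1704 mol.
Mass of SO3 = 2.1704 × 80.06 = 173.76 g.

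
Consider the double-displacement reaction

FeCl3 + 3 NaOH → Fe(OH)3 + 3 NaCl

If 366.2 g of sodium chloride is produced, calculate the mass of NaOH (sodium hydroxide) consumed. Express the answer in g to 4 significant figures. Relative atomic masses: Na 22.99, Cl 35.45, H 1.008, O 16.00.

M(NaCl) = 22.99 + 35.45 = 58.44 g/mol.
M(NaOH) = 22.99 + 16.00 + 1.008 = 39.998 g/mol.
n(NaCl) = 366.20 g / 58.44 g/mol = 6.2663 mol.
From the equation the NaCl:NaOH mole ratio is 3:3, so n(NaOH) = 6.2663 × 3/3 = 6.2663 mol.
Mass of NaOH = 6.2663 mol × 39.998 g/mol = 250.64 g.

250.6 g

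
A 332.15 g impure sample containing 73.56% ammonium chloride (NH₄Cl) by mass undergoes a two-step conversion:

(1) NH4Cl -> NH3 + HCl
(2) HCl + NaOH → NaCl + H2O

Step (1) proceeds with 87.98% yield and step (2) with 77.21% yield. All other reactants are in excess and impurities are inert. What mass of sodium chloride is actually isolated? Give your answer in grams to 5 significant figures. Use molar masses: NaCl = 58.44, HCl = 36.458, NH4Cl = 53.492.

181.32 g

Pure NH4Cl = 332.15 × 0.7356 = 244.330 g.
n(NH4Cl) = 244.330 / 53.492 = 4.56759 mol.
Step 1 (NH4Cl:HCl = 1:1): theoretical n(HCl) = 4.56759 mol; at 87.98% yield, n(HCl) = 4.01857 mol.
Step 2 (HCl:NaCl = 1:1): theoretical n(NaCl) = 4.01857 mol, so theoretical mass = 4.01857 × 58.44 = 234.845 g.
At 77.21% yield, actual mass of NaCl = 234.845 × 0.7721 = 181.324 g.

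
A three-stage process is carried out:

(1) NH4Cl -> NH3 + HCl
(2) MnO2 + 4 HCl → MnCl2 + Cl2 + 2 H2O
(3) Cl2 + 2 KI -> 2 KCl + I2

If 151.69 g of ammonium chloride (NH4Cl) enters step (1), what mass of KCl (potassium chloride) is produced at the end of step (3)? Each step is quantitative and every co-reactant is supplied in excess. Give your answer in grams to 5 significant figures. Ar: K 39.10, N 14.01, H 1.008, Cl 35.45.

M(NH4Cl) = 14.01 + 4(1.008) + 35.45 = 53.492 g/mol.
M(KCl) = 39.10 + 35.45 = 74.55 g/mol.
n(NH4Cl) = 151.69 / 53.492 = 2.83575 mol.
Reaction (1): NH4Cl→HCl ratio 1:1 ⇒ n(HCl) = 2.83575 mol.
Reaction (2): HCl→Cl2 ratio 4:1 ⇒ n(Cl2) = 0.708938 mol.
Reaction (3): Cl2→KCl ratio 1:2 ⇒ n(KCl) = 1.41788 mol.
Mass of KCl = 1.41788 × 74.55 = 105.703 g.

105.70 g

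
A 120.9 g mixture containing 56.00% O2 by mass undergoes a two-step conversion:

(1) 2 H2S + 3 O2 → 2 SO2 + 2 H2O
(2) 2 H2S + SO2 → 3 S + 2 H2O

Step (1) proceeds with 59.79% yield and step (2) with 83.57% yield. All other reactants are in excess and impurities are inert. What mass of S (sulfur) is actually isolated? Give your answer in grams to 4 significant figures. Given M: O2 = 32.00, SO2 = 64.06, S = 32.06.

Pure O2 = 120.9 × 0.5600 = 67.704 g.
n(O2) = 67.704 / 32.00 = 2.1158 mol.
Step 1 (O2:SO2 = 3:2): theoretical n(SO2) = 1.4105 mol; at 59.79% yield, n(SO2) = 0.84334 mol.
Step 2 (SO2:S = 1:3): theoretical n(S) = 2.5300 mol, so theoretical mass = 2.5300 × 32.06 = 81.112 g.
At 83.57% yield, actual mass of S = 81.112 × 0.8357 = 67.786 g.

67.79 g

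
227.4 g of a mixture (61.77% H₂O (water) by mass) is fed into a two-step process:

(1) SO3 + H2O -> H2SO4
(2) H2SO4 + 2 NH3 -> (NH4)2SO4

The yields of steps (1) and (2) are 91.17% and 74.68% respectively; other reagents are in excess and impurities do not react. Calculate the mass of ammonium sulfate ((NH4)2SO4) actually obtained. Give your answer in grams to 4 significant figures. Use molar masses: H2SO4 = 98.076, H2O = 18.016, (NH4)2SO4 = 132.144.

Pure H2O = 227.4 × 0.6177 = 140.46 g.
n(H2O) = 140.46 / 18.016 = 7.7967 mol.
Step 1 (H2O:H2SO4 = 1:1): theoretical n(H2SO4) = 7.7967 mol; at 91.17% yield, n(H2SO4) = 7.1082 mol.
Step 2 (H2SO4:(NH4)2SO4 = 1:1): theoretical n((NH4)2SO4) = 7.1082 mol, so theoretical mass = 7.1082 × 132.144 = 939.31 g.
At 74.68% yield, actual mass of (NH4)2SO4 = 939.31 × 0.7468 = 701.48 g.

701.5 g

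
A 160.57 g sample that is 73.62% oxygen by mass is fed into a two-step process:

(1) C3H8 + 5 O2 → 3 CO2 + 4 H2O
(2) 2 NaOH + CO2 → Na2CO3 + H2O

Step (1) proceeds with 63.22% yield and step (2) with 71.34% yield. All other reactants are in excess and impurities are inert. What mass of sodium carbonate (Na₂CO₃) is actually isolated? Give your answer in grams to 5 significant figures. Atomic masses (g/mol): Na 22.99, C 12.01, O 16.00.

Pure O2 = 160.57 × 0.7362 = 118.212 g.
M(O2) = 2(16.00) = 32.00 g/mol.
M(Na2CO3) = 2(22.99) + 12.01 + 3(16.00) = 105.99 g/mol.
n(O2) = 118.212 / 32.00 = 3.69411 mol.
Step 1 (O2:CO2 = 5:3): theoretical n(CO2) = 2.21647 mol; at 63.22% yield, n(CO2) = 1.40125 mol.
Step 2 (CO2:Na2CO3 = 1:1): theoretical n(Na2CO3) = 1.40125 mol, so theoretical mass = 1.40125 × 105.99 = 148.519 g.
At 71.34% yield, actual mass of Na2CO3 = 148.519 × 0.7134 = 105.953 g.

105.95 g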